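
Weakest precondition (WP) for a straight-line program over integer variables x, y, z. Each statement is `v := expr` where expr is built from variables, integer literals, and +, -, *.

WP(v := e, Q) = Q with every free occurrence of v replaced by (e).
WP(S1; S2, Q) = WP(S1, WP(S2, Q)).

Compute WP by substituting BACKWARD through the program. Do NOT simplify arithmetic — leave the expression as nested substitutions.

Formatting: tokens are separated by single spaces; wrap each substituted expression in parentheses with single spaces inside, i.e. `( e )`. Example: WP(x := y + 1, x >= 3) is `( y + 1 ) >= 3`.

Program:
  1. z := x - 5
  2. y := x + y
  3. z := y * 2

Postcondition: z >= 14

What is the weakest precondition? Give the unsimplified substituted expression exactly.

Answer: ( ( x + y ) * 2 ) >= 14

Derivation:
post: z >= 14
stmt 3: z := y * 2  -- replace 1 occurrence(s) of z with (y * 2)
  => ( y * 2 ) >= 14
stmt 2: y := x + y  -- replace 1 occurrence(s) of y with (x + y)
  => ( ( x + y ) * 2 ) >= 14
stmt 1: z := x - 5  -- replace 0 occurrence(s) of z with (x - 5)
  => ( ( x + y ) * 2 ) >= 14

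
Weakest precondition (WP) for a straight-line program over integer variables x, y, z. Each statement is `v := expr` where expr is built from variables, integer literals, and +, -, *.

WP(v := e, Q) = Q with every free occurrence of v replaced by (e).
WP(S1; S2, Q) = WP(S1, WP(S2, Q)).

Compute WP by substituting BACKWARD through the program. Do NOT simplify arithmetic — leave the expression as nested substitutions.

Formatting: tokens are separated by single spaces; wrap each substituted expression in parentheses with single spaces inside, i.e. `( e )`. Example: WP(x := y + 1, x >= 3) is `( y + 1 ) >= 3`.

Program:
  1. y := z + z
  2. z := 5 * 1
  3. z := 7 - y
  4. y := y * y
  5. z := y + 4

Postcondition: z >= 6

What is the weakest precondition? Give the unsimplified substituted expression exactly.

post: z >= 6
stmt 5: z := y + 4  -- replace 1 occurrence(s) of z with (y + 4)
  => ( y + 4 ) >= 6
stmt 4: y := y * y  -- replace 1 occurrence(s) of y with (y * y)
  => ( ( y * y ) + 4 ) >= 6
stmt 3: z := 7 - y  -- replace 0 occurrence(s) of z with (7 - y)
  => ( ( y * y ) + 4 ) >= 6
stmt 2: z := 5 * 1  -- replace 0 occurrence(s) of z with (5 * 1)
  => ( ( y * y ) + 4 ) >= 6
stmt 1: y := z + z  -- replace 2 occurrence(s) of y with (z + z)
  => ( ( ( z + z ) * ( z + z ) ) + 4 ) >= 6

Answer: ( ( ( z + z ) * ( z + z ) ) + 4 ) >= 6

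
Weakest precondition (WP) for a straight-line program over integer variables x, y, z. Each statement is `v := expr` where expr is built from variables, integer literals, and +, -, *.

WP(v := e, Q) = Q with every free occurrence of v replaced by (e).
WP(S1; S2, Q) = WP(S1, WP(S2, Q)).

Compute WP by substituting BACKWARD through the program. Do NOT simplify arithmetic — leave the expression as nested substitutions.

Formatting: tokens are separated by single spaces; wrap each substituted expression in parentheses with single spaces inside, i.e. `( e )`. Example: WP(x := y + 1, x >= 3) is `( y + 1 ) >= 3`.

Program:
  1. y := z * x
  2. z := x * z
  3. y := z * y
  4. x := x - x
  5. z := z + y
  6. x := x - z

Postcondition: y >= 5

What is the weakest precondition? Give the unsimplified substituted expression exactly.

Answer: ( ( x * z ) * ( z * x ) ) >= 5

Derivation:
post: y >= 5
stmt 6: x := x - z  -- replace 0 occurrence(s) of x with (x - z)
  => y >= 5
stmt 5: z := z + y  -- replace 0 occurrence(s) of z with (z + y)
  => y >= 5
stmt 4: x := x - x  -- replace 0 occurrence(s) of x with (x - x)
  => y >= 5
stmt 3: y := z * y  -- replace 1 occurrence(s) of y with (z * y)
  => ( z * y ) >= 5
stmt 2: z := x * z  -- replace 1 occurrence(s) of z with (x * z)
  => ( ( x * z ) * y ) >= 5
stmt 1: y := z * x  -- replace 1 occurrence(s) of y with (z * x)
  => ( ( x * z ) * ( z * x ) ) >= 5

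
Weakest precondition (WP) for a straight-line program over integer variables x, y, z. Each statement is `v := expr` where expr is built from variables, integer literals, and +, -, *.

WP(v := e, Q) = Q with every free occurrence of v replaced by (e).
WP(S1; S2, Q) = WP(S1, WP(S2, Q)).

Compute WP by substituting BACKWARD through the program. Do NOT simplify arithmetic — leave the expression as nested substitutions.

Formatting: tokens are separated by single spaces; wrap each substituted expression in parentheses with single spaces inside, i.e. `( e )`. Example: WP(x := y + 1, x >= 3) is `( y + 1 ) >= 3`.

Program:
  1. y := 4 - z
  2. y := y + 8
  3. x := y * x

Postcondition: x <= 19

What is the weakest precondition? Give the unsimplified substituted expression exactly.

post: x <= 19
stmt 3: x := y * x  -- replace 1 occurrence(s) of x with (y * x)
  => ( y * x ) <= 19
stmt 2: y := y + 8  -- replace 1 occurrence(s) of y with (y + 8)
  => ( ( y + 8 ) * x ) <= 19
stmt 1: y := 4 - z  -- replace 1 occurrence(s) of y with (4 - z)
  => ( ( ( 4 - z ) + 8 ) * x ) <= 19

Answer: ( ( ( 4 - z ) + 8 ) * x ) <= 19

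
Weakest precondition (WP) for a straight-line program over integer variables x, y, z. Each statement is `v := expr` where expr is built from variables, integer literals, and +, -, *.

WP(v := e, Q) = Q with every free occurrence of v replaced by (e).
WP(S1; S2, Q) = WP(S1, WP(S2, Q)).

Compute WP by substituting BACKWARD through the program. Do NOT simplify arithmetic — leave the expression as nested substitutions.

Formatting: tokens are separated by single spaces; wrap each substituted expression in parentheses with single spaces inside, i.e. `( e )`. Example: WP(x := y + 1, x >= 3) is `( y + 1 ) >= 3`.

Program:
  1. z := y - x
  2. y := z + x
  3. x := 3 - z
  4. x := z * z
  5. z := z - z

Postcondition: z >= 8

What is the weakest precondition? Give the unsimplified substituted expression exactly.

post: z >= 8
stmt 5: z := z - z  -- replace 1 occurrence(s) of z with (z - z)
  => ( z - z ) >= 8
stmt 4: x := z * z  -- replace 0 occurrence(s) of x with (z * z)
  => ( z - z ) >= 8
stmt 3: x := 3 - z  -- replace 0 occurrence(s) of x with (3 - z)
  => ( z - z ) >= 8
stmt 2: y := z + x  -- replace 0 occurrence(s) of y with (z + x)
  => ( z - z ) >= 8
stmt 1: z := y - x  -- replace 2 occurrence(s) of z with (y - x)
  => ( ( y - x ) - ( y - x ) ) >= 8

Answer: ( ( y - x ) - ( y - x ) ) >= 8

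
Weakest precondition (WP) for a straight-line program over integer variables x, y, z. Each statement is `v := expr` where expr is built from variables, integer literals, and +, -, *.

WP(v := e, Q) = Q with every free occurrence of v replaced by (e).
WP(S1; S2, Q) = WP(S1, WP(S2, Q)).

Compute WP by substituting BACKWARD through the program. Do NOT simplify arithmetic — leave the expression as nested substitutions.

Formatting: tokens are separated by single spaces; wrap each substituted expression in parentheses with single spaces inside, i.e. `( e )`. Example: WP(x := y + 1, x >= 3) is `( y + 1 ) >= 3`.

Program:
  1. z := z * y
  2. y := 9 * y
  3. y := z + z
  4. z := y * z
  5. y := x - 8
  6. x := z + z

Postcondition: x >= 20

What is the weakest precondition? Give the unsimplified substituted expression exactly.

post: x >= 20
stmt 6: x := z + z  -- replace 1 occurrence(s) of x with (z + z)
  => ( z + z ) >= 20
stmt 5: y := x - 8  -- replace 0 occurrence(s) of y with (x - 8)
  => ( z + z ) >= 20
stmt 4: z := y * z  -- replace 2 occurrence(s) of z with (y * z)
  => ( ( y * z ) + ( y * z ) ) >= 20
stmt 3: y := z + z  -- replace 2 occurrence(s) of y with (z + z)
  => ( ( ( z + z ) * z ) + ( ( z + z ) * z ) ) >= 20
stmt 2: y := 9 * y  -- replace 0 occurrence(s) of y with (9 * y)
  => ( ( ( z + z ) * z ) + ( ( z + z ) * z ) ) >= 20
stmt 1: z := z * y  -- replace 6 occurrence(s) of z with (z * y)
  => ( ( ( ( z * y ) + ( z * y ) ) * ( z * y ) ) + ( ( ( z * y ) + ( z * y ) ) * ( z * y ) ) ) >= 20

Answer: ( ( ( ( z * y ) + ( z * y ) ) * ( z * y ) ) + ( ( ( z * y ) + ( z * y ) ) * ( z * y ) ) ) >= 20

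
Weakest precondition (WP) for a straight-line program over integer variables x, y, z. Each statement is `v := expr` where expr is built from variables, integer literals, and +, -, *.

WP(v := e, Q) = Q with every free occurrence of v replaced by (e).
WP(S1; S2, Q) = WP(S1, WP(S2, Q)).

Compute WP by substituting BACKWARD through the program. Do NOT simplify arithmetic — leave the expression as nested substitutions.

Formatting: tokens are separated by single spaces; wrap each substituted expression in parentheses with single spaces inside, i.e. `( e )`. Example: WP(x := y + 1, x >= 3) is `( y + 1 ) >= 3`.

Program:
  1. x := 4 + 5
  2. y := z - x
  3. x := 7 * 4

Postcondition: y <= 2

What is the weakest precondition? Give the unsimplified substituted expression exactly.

post: y <= 2
stmt 3: x := 7 * 4  -- replace 0 occurrence(s) of x with (7 * 4)
  => y <= 2
stmt 2: y := z - x  -- replace 1 occurrence(s) of y with (z - x)
  => ( z - x ) <= 2
stmt 1: x := 4 + 5  -- replace 1 occurrence(s) of x with (4 + 5)
  => ( z - ( 4 + 5 ) ) <= 2

Answer: ( z - ( 4 + 5 ) ) <= 2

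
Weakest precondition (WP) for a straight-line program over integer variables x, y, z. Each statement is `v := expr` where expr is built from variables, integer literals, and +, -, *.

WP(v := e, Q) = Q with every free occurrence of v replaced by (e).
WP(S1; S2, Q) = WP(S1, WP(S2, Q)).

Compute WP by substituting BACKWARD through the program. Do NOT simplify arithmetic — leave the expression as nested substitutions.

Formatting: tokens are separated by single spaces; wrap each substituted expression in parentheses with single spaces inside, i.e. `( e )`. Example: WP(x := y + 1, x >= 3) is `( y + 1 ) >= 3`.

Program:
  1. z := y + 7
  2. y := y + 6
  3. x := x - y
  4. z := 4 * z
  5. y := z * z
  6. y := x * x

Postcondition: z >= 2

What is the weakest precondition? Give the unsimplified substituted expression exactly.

Answer: ( 4 * ( y + 7 ) ) >= 2

Derivation:
post: z >= 2
stmt 6: y := x * x  -- replace 0 occurrence(s) of y with (x * x)
  => z >= 2
stmt 5: y := z * z  -- replace 0 occurrence(s) of y with (z * z)
  => z >= 2
stmt 4: z := 4 * z  -- replace 1 occurrence(s) of z with (4 * z)
  => ( 4 * z ) >= 2
stmt 3: x := x - y  -- replace 0 occurrence(s) of x with (x - y)
  => ( 4 * z ) >= 2
stmt 2: y := y + 6  -- replace 0 occurrence(s) of y with (y + 6)
  => ( 4 * z ) >= 2
stmt 1: z := y + 7  -- replace 1 occurrence(s) of z with (y + 7)
  => ( 4 * ( y + 7 ) ) >= 2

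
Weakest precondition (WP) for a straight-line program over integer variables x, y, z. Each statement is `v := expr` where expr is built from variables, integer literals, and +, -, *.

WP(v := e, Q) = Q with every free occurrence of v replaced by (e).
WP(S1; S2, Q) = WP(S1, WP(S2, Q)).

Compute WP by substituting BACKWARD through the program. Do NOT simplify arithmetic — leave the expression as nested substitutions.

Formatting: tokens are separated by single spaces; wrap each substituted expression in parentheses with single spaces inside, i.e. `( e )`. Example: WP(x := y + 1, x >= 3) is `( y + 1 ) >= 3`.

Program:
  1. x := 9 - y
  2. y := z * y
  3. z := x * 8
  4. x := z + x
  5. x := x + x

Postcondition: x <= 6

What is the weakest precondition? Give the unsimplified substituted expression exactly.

post: x <= 6
stmt 5: x := x + x  -- replace 1 occurrence(s) of x with (x + x)
  => ( x + x ) <= 6
stmt 4: x := z + x  -- replace 2 occurrence(s) of x with (z + x)
  => ( ( z + x ) + ( z + x ) ) <= 6
stmt 3: z := x * 8  -- replace 2 occurrence(s) of z with (x * 8)
  => ( ( ( x * 8 ) + x ) + ( ( x * 8 ) + x ) ) <= 6
stmt 2: y := z * y  -- replace 0 occurrence(s) of y with (z * y)
  => ( ( ( x * 8 ) + x ) + ( ( x * 8 ) + x ) ) <= 6
stmt 1: x := 9 - y  -- replace 4 occurrence(s) of x with (9 - y)
  => ( ( ( ( 9 - y ) * 8 ) + ( 9 - y ) ) + ( ( ( 9 - y ) * 8 ) + ( 9 - y ) ) ) <= 6

Answer: ( ( ( ( 9 - y ) * 8 ) + ( 9 - y ) ) + ( ( ( 9 - y ) * 8 ) + ( 9 - y ) ) ) <= 6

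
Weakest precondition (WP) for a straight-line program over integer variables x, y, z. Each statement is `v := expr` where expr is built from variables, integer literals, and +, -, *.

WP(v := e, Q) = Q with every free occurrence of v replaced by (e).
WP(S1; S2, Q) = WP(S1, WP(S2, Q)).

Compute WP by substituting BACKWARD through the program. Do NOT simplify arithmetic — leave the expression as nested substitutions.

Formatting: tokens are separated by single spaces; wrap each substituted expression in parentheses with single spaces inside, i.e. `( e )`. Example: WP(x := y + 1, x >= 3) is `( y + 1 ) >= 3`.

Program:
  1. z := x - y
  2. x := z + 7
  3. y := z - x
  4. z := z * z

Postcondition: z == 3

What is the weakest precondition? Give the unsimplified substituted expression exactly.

post: z == 3
stmt 4: z := z * z  -- replace 1 occurrence(s) of z with (z * z)
  => ( z * z ) == 3
stmt 3: y := z - x  -- replace 0 occurrence(s) of y with (z - x)
  => ( z * z ) == 3
stmt 2: x := z + 7  -- replace 0 occurrence(s) of x with (z + 7)
  => ( z * z ) == 3
stmt 1: z := x - y  -- replace 2 occurrence(s) of z with (x - y)
  => ( ( x - y ) * ( x - y ) ) == 3

Answer: ( ( x - y ) * ( x - y ) ) == 3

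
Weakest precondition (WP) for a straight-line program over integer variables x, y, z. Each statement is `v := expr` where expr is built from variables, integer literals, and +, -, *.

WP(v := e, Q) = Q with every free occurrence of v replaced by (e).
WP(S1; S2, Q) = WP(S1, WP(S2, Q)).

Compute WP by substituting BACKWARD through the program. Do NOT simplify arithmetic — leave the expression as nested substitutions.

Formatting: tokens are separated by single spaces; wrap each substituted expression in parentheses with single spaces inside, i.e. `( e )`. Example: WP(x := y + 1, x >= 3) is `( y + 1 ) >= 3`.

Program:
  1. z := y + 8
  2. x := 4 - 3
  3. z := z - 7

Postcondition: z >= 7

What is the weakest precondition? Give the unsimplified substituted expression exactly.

Answer: ( ( y + 8 ) - 7 ) >= 7

Derivation:
post: z >= 7
stmt 3: z := z - 7  -- replace 1 occurrence(s) of z with (z - 7)
  => ( z - 7 ) >= 7
stmt 2: x := 4 - 3  -- replace 0 occurrence(s) of x with (4 - 3)
  => ( z - 7 ) >= 7
stmt 1: z := y + 8  -- replace 1 occurrence(s) of z with (y + 8)
  => ( ( y + 8 ) - 7 ) >= 7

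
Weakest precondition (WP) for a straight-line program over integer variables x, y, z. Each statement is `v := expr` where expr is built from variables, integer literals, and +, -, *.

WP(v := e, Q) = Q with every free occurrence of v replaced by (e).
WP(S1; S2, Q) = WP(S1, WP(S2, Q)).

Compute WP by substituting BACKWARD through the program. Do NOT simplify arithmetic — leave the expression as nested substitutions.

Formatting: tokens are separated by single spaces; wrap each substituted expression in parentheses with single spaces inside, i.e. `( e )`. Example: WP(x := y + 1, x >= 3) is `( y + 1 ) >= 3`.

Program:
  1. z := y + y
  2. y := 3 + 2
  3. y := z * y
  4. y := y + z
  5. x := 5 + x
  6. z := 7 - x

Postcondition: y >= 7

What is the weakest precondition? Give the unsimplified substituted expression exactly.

Answer: ( ( ( y + y ) * ( 3 + 2 ) ) + ( y + y ) ) >= 7

Derivation:
post: y >= 7
stmt 6: z := 7 - x  -- replace 0 occurrence(s) of z with (7 - x)
  => y >= 7
stmt 5: x := 5 + x  -- replace 0 occurrence(s) of x with (5 + x)
  => y >= 7
stmt 4: y := y + z  -- replace 1 occurrence(s) of y with (y + z)
  => ( y + z ) >= 7
stmt 3: y := z * y  -- replace 1 occurrence(s) of y with (z * y)
  => ( ( z * y ) + z ) >= 7
stmt 2: y := 3 + 2  -- replace 1 occurrence(s) of y with (3 + 2)
  => ( ( z * ( 3 + 2 ) ) + z ) >= 7
stmt 1: z := y + y  -- replace 2 occurrence(s) of z with (y + y)
  => ( ( ( y + y ) * ( 3 + 2 ) ) + ( y + y ) ) >= 7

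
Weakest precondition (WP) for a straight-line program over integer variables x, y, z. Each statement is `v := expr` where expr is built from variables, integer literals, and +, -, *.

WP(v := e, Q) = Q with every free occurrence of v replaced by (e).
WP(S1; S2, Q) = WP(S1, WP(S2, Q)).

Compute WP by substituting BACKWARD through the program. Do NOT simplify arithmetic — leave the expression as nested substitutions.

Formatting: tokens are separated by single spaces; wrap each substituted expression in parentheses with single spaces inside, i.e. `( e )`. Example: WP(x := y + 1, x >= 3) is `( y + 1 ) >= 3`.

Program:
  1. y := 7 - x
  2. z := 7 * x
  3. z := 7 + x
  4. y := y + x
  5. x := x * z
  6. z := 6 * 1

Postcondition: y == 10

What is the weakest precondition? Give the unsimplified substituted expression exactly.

Answer: ( ( 7 - x ) + x ) == 10

Derivation:
post: y == 10
stmt 6: z := 6 * 1  -- replace 0 occurrence(s) of z with (6 * 1)
  => y == 10
stmt 5: x := x * z  -- replace 0 occurrence(s) of x with (x * z)
  => y == 10
stmt 4: y := y + x  -- replace 1 occurrence(s) of y with (y + x)
  => ( y + x ) == 10
stmt 3: z := 7 + x  -- replace 0 occurrence(s) of z with (7 + x)
  => ( y + x ) == 10
stmt 2: z := 7 * x  -- replace 0 occurrence(s) of z with (7 * x)
  => ( y + x ) == 10
stmt 1: y := 7 - x  -- replace 1 occurrence(s) of y with (7 - x)
  => ( ( 7 - x ) + x ) == 10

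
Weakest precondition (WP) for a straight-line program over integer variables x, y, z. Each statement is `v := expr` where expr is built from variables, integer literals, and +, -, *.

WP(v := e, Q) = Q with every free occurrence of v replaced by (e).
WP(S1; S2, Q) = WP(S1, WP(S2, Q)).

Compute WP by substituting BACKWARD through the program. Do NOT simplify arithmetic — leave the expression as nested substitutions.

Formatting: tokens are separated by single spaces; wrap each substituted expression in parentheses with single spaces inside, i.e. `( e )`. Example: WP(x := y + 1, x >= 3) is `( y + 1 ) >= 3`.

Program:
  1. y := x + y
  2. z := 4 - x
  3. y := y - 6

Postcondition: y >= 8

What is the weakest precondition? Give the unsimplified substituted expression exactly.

post: y >= 8
stmt 3: y := y - 6  -- replace 1 occurrence(s) of y with (y - 6)
  => ( y - 6 ) >= 8
stmt 2: z := 4 - x  -- replace 0 occurrence(s) of z with (4 - x)
  => ( y - 6 ) >= 8
stmt 1: y := x + y  -- replace 1 occurrence(s) of y with (x + y)
  => ( ( x + y ) - 6 ) >= 8

Answer: ( ( x + y ) - 6 ) >= 8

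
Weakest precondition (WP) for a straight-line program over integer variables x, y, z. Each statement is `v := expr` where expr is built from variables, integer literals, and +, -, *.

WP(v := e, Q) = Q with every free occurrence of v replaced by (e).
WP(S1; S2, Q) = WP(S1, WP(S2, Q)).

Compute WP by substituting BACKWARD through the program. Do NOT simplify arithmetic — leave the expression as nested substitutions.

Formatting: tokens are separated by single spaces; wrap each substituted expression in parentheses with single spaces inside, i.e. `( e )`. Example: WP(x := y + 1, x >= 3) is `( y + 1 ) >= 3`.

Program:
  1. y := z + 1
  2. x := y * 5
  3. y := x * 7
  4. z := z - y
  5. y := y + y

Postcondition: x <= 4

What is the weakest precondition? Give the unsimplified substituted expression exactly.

post: x <= 4
stmt 5: y := y + y  -- replace 0 occurrence(s) of y with (y + y)
  => x <= 4
stmt 4: z := z - y  -- replace 0 occurrence(s) of z with (z - y)
  => x <= 4
stmt 3: y := x * 7  -- replace 0 occurrence(s) of y with (x * 7)
  => x <= 4
stmt 2: x := y * 5  -- replace 1 occurrence(s) of x with (y * 5)
  => ( y * 5 ) <= 4
stmt 1: y := z + 1  -- replace 1 occurrence(s) of y with (z + 1)
  => ( ( z + 1 ) * 5 ) <= 4

Answer: ( ( z + 1 ) * 5 ) <= 4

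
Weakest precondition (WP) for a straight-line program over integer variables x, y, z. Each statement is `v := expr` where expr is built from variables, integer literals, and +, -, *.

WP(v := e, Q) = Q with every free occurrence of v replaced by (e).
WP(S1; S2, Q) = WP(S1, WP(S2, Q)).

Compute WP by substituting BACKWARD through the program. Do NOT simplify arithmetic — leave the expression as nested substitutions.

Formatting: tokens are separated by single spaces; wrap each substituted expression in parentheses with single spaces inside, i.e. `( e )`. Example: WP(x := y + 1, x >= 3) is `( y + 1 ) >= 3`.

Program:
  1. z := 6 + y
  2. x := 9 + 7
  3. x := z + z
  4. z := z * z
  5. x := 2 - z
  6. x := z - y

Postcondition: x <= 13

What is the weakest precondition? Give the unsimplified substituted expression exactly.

Answer: ( ( ( 6 + y ) * ( 6 + y ) ) - y ) <= 13

Derivation:
post: x <= 13
stmt 6: x := z - y  -- replace 1 occurrence(s) of x with (z - y)
  => ( z - y ) <= 13
stmt 5: x := 2 - z  -- replace 0 occurrence(s) of x with (2 - z)
  => ( z - y ) <= 13
stmt 4: z := z * z  -- replace 1 occurrence(s) of z with (z * z)
  => ( ( z * z ) - y ) <= 13
stmt 3: x := z + z  -- replace 0 occurrence(s) of x with (z + z)
  => ( ( z * z ) - y ) <= 13
stmt 2: x := 9 + 7  -- replace 0 occurrence(s) of x with (9 + 7)
  => ( ( z * z ) - y ) <= 13
stmt 1: z := 6 + y  -- replace 2 occurrence(s) of z with (6 + y)
  => ( ( ( 6 + y ) * ( 6 + y ) ) - y ) <= 13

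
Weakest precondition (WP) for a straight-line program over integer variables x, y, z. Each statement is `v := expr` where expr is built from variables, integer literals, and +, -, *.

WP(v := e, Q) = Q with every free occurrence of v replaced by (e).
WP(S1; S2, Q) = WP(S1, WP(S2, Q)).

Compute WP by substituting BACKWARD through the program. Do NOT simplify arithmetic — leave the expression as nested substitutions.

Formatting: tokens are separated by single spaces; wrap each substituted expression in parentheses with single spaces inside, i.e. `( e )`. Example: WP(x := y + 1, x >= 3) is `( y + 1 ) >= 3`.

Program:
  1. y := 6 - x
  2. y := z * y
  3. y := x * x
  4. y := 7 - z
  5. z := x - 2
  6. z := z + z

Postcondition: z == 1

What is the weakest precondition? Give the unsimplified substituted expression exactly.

Answer: ( ( x - 2 ) + ( x - 2 ) ) == 1

Derivation:
post: z == 1
stmt 6: z := z + z  -- replace 1 occurrence(s) of z with (z + z)
  => ( z + z ) == 1
stmt 5: z := x - 2  -- replace 2 occurrence(s) of z with (x - 2)
  => ( ( x - 2 ) + ( x - 2 ) ) == 1
stmt 4: y := 7 - z  -- replace 0 occurrence(s) of y with (7 - z)
  => ( ( x - 2 ) + ( x - 2 ) ) == 1
stmt 3: y := x * x  -- replace 0 occurrence(s) of y with (x * x)
  => ( ( x - 2 ) + ( x - 2 ) ) == 1
stmt 2: y := z * y  -- replace 0 occurrence(s) of y with (z * y)
  => ( ( x - 2 ) + ( x - 2 ) ) == 1
stmt 1: y := 6 - x  -- replace 0 occurrence(s) of y with (6 - x)
  => ( ( x - 2 ) + ( x - 2 ) ) == 1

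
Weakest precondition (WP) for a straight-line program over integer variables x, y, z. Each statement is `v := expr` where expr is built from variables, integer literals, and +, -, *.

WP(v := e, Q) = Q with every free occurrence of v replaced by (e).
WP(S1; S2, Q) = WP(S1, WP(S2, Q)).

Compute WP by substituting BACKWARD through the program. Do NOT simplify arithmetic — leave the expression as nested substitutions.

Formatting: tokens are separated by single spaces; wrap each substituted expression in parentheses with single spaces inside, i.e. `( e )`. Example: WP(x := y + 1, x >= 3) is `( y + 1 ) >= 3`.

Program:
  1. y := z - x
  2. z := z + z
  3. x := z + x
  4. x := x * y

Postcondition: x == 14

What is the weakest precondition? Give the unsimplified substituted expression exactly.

Answer: ( ( ( z + z ) + x ) * ( z - x ) ) == 14

Derivation:
post: x == 14
stmt 4: x := x * y  -- replace 1 occurrence(s) of x with (x * y)
  => ( x * y ) == 14
stmt 3: x := z + x  -- replace 1 occurrence(s) of x with (z + x)
  => ( ( z + x ) * y ) == 14
stmt 2: z := z + z  -- replace 1 occurrence(s) of z with (z + z)
  => ( ( ( z + z ) + x ) * y ) == 14
stmt 1: y := z - x  -- replace 1 occurrence(s) of y with (z - x)
  => ( ( ( z + z ) + x ) * ( z - x ) ) == 14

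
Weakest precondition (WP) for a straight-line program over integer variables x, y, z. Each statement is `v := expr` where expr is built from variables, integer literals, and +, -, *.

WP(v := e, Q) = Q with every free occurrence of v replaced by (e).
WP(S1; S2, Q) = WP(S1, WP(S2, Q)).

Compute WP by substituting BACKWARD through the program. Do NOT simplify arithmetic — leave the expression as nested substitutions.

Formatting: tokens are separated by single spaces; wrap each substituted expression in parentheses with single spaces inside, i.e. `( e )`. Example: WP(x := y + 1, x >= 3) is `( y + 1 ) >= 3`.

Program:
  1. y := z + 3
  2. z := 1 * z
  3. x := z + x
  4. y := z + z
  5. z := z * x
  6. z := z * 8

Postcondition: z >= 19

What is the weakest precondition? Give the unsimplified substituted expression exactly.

Answer: ( ( ( 1 * z ) * ( ( 1 * z ) + x ) ) * 8 ) >= 19

Derivation:
post: z >= 19
stmt 6: z := z * 8  -- replace 1 occurrence(s) of z with (z * 8)
  => ( z * 8 ) >= 19
stmt 5: z := z * x  -- replace 1 occurrence(s) of z with (z * x)
  => ( ( z * x ) * 8 ) >= 19
stmt 4: y := z + z  -- replace 0 occurrence(s) of y with (z + z)
  => ( ( z * x ) * 8 ) >= 19
stmt 3: x := z + x  -- replace 1 occurrence(s) of x with (z + x)
  => ( ( z * ( z + x ) ) * 8 ) >= 19
stmt 2: z := 1 * z  -- replace 2 occurrence(s) of z with (1 * z)
  => ( ( ( 1 * z ) * ( ( 1 * z ) + x ) ) * 8 ) >= 19
stmt 1: y := z + 3  -- replace 0 occurrence(s) of y with (z + 3)
  => ( ( ( 1 * z ) * ( ( 1 * z ) + x ) ) * 8 ) >= 19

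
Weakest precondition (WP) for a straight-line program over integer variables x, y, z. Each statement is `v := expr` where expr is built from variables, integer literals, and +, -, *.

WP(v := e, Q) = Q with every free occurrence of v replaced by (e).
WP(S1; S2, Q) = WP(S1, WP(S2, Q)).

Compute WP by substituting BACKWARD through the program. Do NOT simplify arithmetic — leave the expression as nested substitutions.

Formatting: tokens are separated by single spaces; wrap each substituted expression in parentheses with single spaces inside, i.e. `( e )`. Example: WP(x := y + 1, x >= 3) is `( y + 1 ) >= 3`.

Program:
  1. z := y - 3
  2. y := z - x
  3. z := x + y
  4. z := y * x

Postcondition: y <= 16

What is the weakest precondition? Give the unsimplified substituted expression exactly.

Answer: ( ( y - 3 ) - x ) <= 16

Derivation:
post: y <= 16
stmt 4: z := y * x  -- replace 0 occurrence(s) of z with (y * x)
  => y <= 16
stmt 3: z := x + y  -- replace 0 occurrence(s) of z with (x + y)
  => y <= 16
stmt 2: y := z - x  -- replace 1 occurrence(s) of y with (z - x)
  => ( z - x ) <= 16
stmt 1: z := y - 3  -- replace 1 occurrence(s) of z with (y - 3)
  => ( ( y - 3 ) - x ) <= 16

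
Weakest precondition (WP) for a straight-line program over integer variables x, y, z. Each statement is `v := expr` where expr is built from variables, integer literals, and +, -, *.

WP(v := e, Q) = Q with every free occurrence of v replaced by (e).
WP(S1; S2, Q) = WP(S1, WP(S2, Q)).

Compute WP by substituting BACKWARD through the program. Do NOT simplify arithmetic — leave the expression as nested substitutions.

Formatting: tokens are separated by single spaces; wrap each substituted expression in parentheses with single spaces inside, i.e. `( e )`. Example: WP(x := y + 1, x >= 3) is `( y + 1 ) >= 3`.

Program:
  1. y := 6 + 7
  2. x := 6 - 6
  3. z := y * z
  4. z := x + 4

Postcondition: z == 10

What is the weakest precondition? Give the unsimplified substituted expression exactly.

post: z == 10
stmt 4: z := x + 4  -- replace 1 occurrence(s) of z with (x + 4)
  => ( x + 4 ) == 10
stmt 3: z := y * z  -- replace 0 occurrence(s) of z with (y * z)
  => ( x + 4 ) == 10
stmt 2: x := 6 - 6  -- replace 1 occurrence(s) of x with (6 - 6)
  => ( ( 6 - 6 ) + 4 ) == 10
stmt 1: y := 6 + 7  -- replace 0 occurrence(s) of y with (6 + 7)
  => ( ( 6 - 6 ) + 4 ) == 10

Answer: ( ( 6 - 6 ) + 4 ) == 10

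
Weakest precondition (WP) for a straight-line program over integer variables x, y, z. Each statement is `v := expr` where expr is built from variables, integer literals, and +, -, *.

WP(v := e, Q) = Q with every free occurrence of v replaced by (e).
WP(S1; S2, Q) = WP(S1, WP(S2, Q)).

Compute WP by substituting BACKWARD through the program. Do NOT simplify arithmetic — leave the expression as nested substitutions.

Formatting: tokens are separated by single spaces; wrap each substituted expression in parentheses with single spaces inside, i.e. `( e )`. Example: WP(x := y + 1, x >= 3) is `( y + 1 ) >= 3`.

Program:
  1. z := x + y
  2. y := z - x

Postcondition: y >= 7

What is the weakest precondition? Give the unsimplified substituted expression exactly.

Answer: ( ( x + y ) - x ) >= 7

Derivation:
post: y >= 7
stmt 2: y := z - x  -- replace 1 occurrence(s) of y with (z - x)
  => ( z - x ) >= 7
stmt 1: z := x + y  -- replace 1 occurrence(s) of z with (x + y)
  => ( ( x + y ) - x ) >= 7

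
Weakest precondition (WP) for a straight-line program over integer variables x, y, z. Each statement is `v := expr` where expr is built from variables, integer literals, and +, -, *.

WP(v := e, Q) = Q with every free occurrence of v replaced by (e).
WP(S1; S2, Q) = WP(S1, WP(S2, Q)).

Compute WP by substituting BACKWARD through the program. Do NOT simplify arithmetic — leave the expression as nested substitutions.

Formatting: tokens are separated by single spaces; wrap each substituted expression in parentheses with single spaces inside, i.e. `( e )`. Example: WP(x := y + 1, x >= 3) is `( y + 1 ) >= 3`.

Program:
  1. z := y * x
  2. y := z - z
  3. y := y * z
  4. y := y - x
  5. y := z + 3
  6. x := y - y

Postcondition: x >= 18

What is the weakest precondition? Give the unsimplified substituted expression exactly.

Answer: ( ( ( y * x ) + 3 ) - ( ( y * x ) + 3 ) ) >= 18

Derivation:
post: x >= 18
stmt 6: x := y - y  -- replace 1 occurrence(s) of x with (y - y)
  => ( y - y ) >= 18
stmt 5: y := z + 3  -- replace 2 occurrence(s) of y with (z + 3)
  => ( ( z + 3 ) - ( z + 3 ) ) >= 18
stmt 4: y := y - x  -- replace 0 occurrence(s) of y with (y - x)
  => ( ( z + 3 ) - ( z + 3 ) ) >= 18
stmt 3: y := y * z  -- replace 0 occurrence(s) of y with (y * z)
  => ( ( z + 3 ) - ( z + 3 ) ) >= 18
stmt 2: y := z - z  -- replace 0 occurrence(s) of y with (z - z)
  => ( ( z + 3 ) - ( z + 3 ) ) >= 18
stmt 1: z := y * x  -- replace 2 occurrence(s) of z with (y * x)
  => ( ( ( y * x ) + 3 ) - ( ( y * x ) + 3 ) ) >= 18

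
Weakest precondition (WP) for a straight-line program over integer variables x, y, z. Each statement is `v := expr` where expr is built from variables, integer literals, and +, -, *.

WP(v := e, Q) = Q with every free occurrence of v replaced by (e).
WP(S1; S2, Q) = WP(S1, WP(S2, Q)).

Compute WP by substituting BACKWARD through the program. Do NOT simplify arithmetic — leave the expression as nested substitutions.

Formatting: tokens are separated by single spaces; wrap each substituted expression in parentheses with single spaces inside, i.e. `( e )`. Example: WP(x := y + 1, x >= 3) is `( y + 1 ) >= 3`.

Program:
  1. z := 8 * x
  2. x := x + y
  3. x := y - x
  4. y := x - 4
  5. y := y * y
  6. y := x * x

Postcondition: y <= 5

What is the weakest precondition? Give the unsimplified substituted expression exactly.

post: y <= 5
stmt 6: y := x * x  -- replace 1 occurrence(s) of y with (x * x)
  => ( x * x ) <= 5
stmt 5: y := y * y  -- replace 0 occurrence(s) of y with (y * y)
  => ( x * x ) <= 5
stmt 4: y := x - 4  -- replace 0 occurrence(s) of y with (x - 4)
  => ( x * x ) <= 5
stmt 3: x := y - x  -- replace 2 occurrence(s) of x with (y - x)
  => ( ( y - x ) * ( y - x ) ) <= 5
stmt 2: x := x + y  -- replace 2 occurrence(s) of x with (x + y)
  => ( ( y - ( x + y ) ) * ( y - ( x + y ) ) ) <= 5
stmt 1: z := 8 * x  -- replace 0 occurrence(s) of z with (8 * x)
  => ( ( y - ( x + y ) ) * ( y - ( x + y ) ) ) <= 5

Answer: ( ( y - ( x + y ) ) * ( y - ( x + y ) ) ) <= 5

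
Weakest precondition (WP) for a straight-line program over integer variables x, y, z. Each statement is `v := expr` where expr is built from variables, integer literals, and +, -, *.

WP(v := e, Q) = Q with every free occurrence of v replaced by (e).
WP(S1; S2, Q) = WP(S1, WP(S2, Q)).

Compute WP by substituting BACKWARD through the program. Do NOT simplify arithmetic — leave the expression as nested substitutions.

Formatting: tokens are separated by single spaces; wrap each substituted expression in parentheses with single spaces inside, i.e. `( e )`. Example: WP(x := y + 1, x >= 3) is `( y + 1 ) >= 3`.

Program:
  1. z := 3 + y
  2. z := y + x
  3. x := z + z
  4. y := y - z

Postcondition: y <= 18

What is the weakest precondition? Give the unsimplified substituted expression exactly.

Answer: ( y - ( y + x ) ) <= 18

Derivation:
post: y <= 18
stmt 4: y := y - z  -- replace 1 occurrence(s) of y with (y - z)
  => ( y - z ) <= 18
stmt 3: x := z + z  -- replace 0 occurrence(s) of x with (z + z)
  => ( y - z ) <= 18
stmt 2: z := y + x  -- replace 1 occurrence(s) of z with (y + x)
  => ( y - ( y + x ) ) <= 18
stmt 1: z := 3 + y  -- replace 0 occurrence(s) of z with (3 + y)
  => ( y - ( y + x ) ) <= 18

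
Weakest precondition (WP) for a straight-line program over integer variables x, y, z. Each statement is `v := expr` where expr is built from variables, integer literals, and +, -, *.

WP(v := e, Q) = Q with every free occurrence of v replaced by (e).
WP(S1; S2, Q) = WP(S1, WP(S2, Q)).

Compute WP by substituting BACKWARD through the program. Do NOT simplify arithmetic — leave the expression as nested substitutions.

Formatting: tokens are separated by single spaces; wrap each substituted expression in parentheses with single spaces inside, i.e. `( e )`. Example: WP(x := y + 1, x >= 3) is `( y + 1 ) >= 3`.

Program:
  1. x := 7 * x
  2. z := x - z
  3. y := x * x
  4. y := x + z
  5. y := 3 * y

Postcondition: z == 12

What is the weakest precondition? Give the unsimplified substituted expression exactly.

post: z == 12
stmt 5: y := 3 * y  -- replace 0 occurrence(s) of y with (3 * y)
  => z == 12
stmt 4: y := x + z  -- replace 0 occurrence(s) of y with (x + z)
  => z == 12
stmt 3: y := x * x  -- replace 0 occurrence(s) of y with (x * x)
  => z == 12
stmt 2: z := x - z  -- replace 1 occurrence(s) of z with (x - z)
  => ( x - z ) == 12
stmt 1: x := 7 * x  -- replace 1 occurrence(s) of x with (7 * x)
  => ( ( 7 * x ) - z ) == 12

Answer: ( ( 7 * x ) - z ) == 12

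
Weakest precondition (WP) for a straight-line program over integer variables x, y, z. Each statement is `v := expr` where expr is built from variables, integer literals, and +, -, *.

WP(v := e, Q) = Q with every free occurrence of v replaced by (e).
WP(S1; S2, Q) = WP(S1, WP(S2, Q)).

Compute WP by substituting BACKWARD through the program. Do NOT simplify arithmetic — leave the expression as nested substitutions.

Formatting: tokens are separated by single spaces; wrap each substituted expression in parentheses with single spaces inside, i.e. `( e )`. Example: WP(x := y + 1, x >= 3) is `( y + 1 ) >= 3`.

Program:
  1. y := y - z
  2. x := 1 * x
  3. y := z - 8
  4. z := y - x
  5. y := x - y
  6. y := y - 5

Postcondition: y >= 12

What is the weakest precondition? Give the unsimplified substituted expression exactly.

post: y >= 12
stmt 6: y := y - 5  -- replace 1 occurrence(s) of y with (y - 5)
  => ( y - 5 ) >= 12
stmt 5: y := x - y  -- replace 1 occurrence(s) of y with (x - y)
  => ( ( x - y ) - 5 ) >= 12
stmt 4: z := y - x  -- replace 0 occurrence(s) of z with (y - x)
  => ( ( x - y ) - 5 ) >= 12
stmt 3: y := z - 8  -- replace 1 occurrence(s) of y with (z - 8)
  => ( ( x - ( z - 8 ) ) - 5 ) >= 12
stmt 2: x := 1 * x  -- replace 1 occurrence(s) of x with (1 * x)
  => ( ( ( 1 * x ) - ( z - 8 ) ) - 5 ) >= 12
stmt 1: y := y - z  -- replace 0 occurrence(s) of y with (y - z)
  => ( ( ( 1 * x ) - ( z - 8 ) ) - 5 ) >= 12

Answer: ( ( ( 1 * x ) - ( z - 8 ) ) - 5 ) >= 12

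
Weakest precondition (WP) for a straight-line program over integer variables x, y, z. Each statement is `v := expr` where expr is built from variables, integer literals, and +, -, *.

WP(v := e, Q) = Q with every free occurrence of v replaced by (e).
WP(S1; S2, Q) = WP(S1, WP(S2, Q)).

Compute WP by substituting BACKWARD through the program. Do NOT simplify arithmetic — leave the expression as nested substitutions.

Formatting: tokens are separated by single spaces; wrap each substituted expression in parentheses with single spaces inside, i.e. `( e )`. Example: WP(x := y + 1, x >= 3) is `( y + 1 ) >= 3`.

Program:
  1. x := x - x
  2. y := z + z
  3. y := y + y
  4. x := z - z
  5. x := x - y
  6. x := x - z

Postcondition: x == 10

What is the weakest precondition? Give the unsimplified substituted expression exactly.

post: x == 10
stmt 6: x := x - z  -- replace 1 occurrence(s) of x with (x - z)
  => ( x - z ) == 10
stmt 5: x := x - y  -- replace 1 occurrence(s) of x with (x - y)
  => ( ( x - y ) - z ) == 10
stmt 4: x := z - z  -- replace 1 occurrence(s) of x with (z - z)
  => ( ( ( z - z ) - y ) - z ) == 10
stmt 3: y := y + y  -- replace 1 occurrence(s) of y with (y + y)
  => ( ( ( z - z ) - ( y + y ) ) - z ) == 10
stmt 2: y := z + z  -- replace 2 occurrence(s) of y with (z + z)
  => ( ( ( z - z ) - ( ( z + z ) + ( z + z ) ) ) - z ) == 10
stmt 1: x := x - x  -- replace 0 occurrence(s) of x with (x - x)
  => ( ( ( z - z ) - ( ( z + z ) + ( z + z ) ) ) - z ) == 10

Answer: ( ( ( z - z ) - ( ( z + z ) + ( z + z ) ) ) - z ) == 10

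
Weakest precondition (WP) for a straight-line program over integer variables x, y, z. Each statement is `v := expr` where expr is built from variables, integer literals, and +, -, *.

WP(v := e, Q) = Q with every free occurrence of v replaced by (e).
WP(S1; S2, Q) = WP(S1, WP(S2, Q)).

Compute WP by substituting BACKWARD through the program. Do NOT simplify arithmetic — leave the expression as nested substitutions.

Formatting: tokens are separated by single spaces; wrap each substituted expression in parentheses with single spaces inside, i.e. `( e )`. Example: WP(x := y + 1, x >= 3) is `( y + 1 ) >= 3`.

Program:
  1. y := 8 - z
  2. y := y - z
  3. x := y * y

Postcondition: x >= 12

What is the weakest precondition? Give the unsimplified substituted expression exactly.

post: x >= 12
stmt 3: x := y * y  -- replace 1 occurrence(s) of x with (y * y)
  => ( y * y ) >= 12
stmt 2: y := y - z  -- replace 2 occurrence(s) of y with (y - z)
  => ( ( y - z ) * ( y - z ) ) >= 12
stmt 1: y := 8 - z  -- replace 2 occurrence(s) of y with (8 - z)
  => ( ( ( 8 - z ) - z ) * ( ( 8 - z ) - z ) ) >= 12

Answer: ( ( ( 8 - z ) - z ) * ( ( 8 - z ) - z ) ) >= 12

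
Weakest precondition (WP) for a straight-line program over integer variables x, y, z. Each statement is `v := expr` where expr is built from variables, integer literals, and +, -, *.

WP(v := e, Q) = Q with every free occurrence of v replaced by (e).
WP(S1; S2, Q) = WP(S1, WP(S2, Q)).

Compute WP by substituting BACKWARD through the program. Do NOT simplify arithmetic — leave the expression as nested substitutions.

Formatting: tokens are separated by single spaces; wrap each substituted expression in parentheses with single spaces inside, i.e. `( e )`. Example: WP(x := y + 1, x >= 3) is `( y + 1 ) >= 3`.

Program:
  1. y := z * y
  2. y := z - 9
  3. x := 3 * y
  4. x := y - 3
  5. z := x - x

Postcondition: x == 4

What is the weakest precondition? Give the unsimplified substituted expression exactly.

post: x == 4
stmt 5: z := x - x  -- replace 0 occurrence(s) of z with (x - x)
  => x == 4
stmt 4: x := y - 3  -- replace 1 occurrence(s) of x with (y - 3)
  => ( y - 3 ) == 4
stmt 3: x := 3 * y  -- replace 0 occurrence(s) of x with (3 * y)
  => ( y - 3 ) == 4
stmt 2: y := z - 9  -- replace 1 occurrence(s) of y with (z - 9)
  => ( ( z - 9 ) - 3 ) == 4
stmt 1: y := z * y  -- replace 0 occurrence(s) of y with (z * y)
  => ( ( z - 9 ) - 3 ) == 4

Answer: ( ( z - 9 ) - 3 ) == 4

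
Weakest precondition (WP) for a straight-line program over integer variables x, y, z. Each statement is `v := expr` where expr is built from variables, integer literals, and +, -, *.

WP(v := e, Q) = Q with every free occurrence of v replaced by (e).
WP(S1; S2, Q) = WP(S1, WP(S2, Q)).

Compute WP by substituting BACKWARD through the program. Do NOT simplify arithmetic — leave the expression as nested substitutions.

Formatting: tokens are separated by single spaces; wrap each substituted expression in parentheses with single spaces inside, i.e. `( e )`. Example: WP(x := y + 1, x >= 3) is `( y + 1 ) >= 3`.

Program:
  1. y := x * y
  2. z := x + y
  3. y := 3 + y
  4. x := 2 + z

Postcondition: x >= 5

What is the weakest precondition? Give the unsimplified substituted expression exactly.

Answer: ( 2 + ( x + ( x * y ) ) ) >= 5

Derivation:
post: x >= 5
stmt 4: x := 2 + z  -- replace 1 occurrence(s) of x with (2 + z)
  => ( 2 + z ) >= 5
stmt 3: y := 3 + y  -- replace 0 occurrence(s) of y with (3 + y)
  => ( 2 + z ) >= 5
stmt 2: z := x + y  -- replace 1 occurrence(s) of z with (x + y)
  => ( 2 + ( x + y ) ) >= 5
stmt 1: y := x * y  -- replace 1 occurrence(s) of y with (x * y)
  => ( 2 + ( x + ( x * y ) ) ) >= 5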